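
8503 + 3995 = 12498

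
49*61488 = 3012912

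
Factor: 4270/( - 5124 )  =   - 2^( - 1)*3^(-1 ) * 5^1 = - 5/6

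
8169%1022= 1015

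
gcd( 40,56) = 8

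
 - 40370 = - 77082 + 36712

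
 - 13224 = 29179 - 42403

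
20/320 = 1/16 = 0.06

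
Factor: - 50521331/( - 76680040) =2^(  -  3)*5^(-1)*7^1*17^1*424549^1*1917001^( - 1)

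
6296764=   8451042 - 2154278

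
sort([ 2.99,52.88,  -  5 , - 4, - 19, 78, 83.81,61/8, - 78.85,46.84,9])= [ - 78.85, - 19,-5, - 4, 2.99,61/8, 9,  46.84,52.88,  78,83.81]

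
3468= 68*51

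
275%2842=275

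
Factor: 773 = 773^1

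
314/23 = 314/23 = 13.65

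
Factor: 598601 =71^1*8431^1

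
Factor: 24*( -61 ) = -2^3 * 3^1*61^1 = - 1464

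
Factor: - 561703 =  - 561703^1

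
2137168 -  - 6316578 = 8453746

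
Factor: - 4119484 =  - 2^2 * 23^1 * 44777^1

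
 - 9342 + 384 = - 8958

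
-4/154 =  - 1 +75/77 = - 0.03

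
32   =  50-18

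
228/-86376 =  -1 + 7179/7198  =  - 0.00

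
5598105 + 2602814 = 8200919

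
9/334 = 9/334 = 0.03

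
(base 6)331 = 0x7f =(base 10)127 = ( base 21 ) 61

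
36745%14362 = 8021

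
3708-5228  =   - 1520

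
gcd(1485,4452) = 3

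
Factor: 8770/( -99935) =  - 2^1 * 11^(-1 )*23^(-1)*79^( - 1)*877^1 = -1754/19987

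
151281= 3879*39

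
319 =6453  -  6134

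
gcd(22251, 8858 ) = 1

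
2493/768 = 831/256 = 3.25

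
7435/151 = 49 + 36/151 = 49.24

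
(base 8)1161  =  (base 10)625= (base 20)1B5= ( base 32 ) jh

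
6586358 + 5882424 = 12468782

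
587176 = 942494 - 355318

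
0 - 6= - 6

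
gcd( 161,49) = 7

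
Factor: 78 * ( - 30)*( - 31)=2^2*3^2*5^1*13^1 * 31^1 = 72540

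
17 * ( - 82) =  - 1394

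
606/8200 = 303/4100 = 0.07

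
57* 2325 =132525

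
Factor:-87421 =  - 87421^1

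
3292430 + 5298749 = 8591179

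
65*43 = 2795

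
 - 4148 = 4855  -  9003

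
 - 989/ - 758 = 1+231/758 = 1.30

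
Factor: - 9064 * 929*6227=-2^3 * 11^1*13^1*103^1*479^1*929^1 = - 52434179512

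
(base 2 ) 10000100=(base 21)66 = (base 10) 132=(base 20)6c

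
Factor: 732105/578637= 5^1*11^1*17^1*739^(-1)=935/739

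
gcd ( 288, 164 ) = 4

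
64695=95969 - 31274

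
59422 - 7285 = 52137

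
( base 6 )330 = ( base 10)126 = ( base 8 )176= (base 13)99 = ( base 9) 150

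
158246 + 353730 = 511976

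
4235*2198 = 9308530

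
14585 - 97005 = - 82420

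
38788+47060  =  85848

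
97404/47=97404/47 = 2072.43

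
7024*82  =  575968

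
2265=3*755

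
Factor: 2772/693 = 4= 2^2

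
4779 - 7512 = - 2733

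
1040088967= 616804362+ 423284605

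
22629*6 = 135774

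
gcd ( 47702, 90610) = 34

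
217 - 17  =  200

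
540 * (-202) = -109080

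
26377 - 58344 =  - 31967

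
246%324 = 246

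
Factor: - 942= - 2^1 *3^1 * 157^1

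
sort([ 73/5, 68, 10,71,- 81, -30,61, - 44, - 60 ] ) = [ -81 ,-60, - 44,- 30,  10, 73/5, 61, 68, 71]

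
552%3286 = 552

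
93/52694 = 93/52694 = 0.00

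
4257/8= 4257/8 = 532.12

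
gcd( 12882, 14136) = 114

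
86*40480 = 3481280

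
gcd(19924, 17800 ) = 4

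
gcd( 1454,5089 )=727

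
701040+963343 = 1664383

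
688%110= 28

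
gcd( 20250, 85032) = 18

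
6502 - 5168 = 1334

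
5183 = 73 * 71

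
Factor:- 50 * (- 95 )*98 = 2^2*5^3*7^2*19^1 = 465500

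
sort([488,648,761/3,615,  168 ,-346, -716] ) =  [ - 716, - 346, 168,761/3, 488,615, 648]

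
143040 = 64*2235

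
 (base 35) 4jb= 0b1010111001000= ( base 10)5576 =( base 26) 86C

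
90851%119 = 54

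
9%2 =1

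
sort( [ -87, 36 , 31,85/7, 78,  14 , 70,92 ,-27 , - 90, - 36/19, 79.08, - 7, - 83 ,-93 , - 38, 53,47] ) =[ - 93, - 90 ,-87, - 83, - 38, - 27, - 7, - 36/19 , 85/7, 14,31, 36, 47,53,70, 78,79.08,92 ] 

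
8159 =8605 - 446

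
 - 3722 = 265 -3987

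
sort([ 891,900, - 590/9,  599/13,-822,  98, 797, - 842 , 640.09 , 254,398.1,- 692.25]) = [-842 , - 822, - 692.25, - 590/9,  599/13,98, 254 , 398.1,640.09,797,891,900 ]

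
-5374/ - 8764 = 2687/4382=0.61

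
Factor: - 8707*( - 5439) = 47357373  =  3^1 *7^2 * 37^1 * 8707^1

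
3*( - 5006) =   -  15018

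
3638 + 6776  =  10414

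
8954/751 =11+693/751 = 11.92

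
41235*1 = 41235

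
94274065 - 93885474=388591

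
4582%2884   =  1698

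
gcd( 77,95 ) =1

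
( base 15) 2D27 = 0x25f0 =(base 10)9712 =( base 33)8UA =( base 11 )732a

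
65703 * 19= 1248357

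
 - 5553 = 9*( - 617)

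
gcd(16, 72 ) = 8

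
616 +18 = 634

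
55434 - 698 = 54736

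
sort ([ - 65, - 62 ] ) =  [ - 65, - 62] 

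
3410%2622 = 788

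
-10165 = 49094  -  59259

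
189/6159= 63/2053 = 0.03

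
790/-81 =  - 790/81 = - 9.75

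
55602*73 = 4058946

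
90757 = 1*90757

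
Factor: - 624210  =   -2^1*3^1* 5^1*20807^1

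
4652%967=784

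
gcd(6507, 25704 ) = 27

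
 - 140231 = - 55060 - 85171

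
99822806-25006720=74816086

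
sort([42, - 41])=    [ - 41, 42 ] 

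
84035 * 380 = 31933300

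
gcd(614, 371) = 1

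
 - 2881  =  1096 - 3977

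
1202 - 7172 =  - 5970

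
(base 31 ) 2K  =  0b1010010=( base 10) 82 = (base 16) 52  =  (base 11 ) 75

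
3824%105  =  44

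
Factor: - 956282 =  - 2^1*149^1 *3209^1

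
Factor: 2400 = 2^5*3^1*5^2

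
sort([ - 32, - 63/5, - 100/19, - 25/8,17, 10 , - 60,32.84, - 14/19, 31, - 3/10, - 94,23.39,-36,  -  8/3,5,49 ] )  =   [ -94,  -  60,  -  36, - 32, - 63/5, - 100/19, - 25/8,-8/3, - 14/19,  -  3/10,  5, 10,17,23.39,  31,32.84,49]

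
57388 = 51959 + 5429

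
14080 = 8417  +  5663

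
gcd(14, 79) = 1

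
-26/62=-13/31 = -0.42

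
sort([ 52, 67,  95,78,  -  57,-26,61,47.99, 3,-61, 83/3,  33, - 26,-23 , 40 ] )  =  [ - 61,-57, - 26, - 26, - 23, 3,83/3,33,40, 47.99 , 52, 61,67,78,95 ]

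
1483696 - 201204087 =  - 199720391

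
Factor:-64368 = - 2^4*3^3*149^1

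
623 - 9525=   -  8902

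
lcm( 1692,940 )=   8460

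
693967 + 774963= 1468930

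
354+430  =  784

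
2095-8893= - 6798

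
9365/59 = 158 + 43/59 = 158.73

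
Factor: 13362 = 2^1*3^1*17^1*131^1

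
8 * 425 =3400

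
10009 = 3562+6447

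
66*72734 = 4800444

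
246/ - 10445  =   -1 + 10199/10445 = - 0.02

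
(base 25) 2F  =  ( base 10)65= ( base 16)41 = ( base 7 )122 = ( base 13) 50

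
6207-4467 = 1740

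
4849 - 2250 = 2599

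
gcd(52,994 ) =2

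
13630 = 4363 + 9267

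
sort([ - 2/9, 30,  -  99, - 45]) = [-99, -45,-2/9,30 ] 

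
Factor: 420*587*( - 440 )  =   - 108477600 = - 2^5*3^1*5^2  *7^1*11^1*587^1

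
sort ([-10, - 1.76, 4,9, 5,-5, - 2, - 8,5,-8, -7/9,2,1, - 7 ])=[ - 10, - 8,-8, - 7,-5,-2, - 1.76,  -  7/9, 1,  2, 4,5,5,9 ]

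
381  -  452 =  - 71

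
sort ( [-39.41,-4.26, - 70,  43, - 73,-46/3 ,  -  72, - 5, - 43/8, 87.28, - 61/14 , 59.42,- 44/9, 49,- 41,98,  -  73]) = [ - 73 ,-73,- 72 ,-70,-41,-39.41,-46/3, - 43/8,-5,- 44/9,  -  61/14 , - 4.26,43 , 49 , 59.42,87.28,98 ] 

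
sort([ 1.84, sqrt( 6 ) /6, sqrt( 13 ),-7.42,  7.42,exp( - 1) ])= [ - 7.42, exp( - 1), sqrt( 6 )/6,1.84,sqrt( 13 ), 7.42]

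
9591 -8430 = 1161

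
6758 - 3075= 3683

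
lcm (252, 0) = 0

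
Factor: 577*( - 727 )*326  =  -2^1*163^1*577^1*727^1 = - 136750154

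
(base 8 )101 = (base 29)27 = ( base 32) 21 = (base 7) 122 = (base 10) 65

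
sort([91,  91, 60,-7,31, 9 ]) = [ - 7,  9 , 31,  60,91 , 91]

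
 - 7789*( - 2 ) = 15578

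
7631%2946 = 1739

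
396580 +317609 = 714189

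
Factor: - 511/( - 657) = 7/9  =  3^(  -  2)*7^1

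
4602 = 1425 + 3177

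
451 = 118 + 333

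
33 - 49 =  - 16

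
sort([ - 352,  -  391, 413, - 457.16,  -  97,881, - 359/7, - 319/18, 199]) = [ - 457.16, - 391, - 352, - 97, - 359/7, - 319/18,  199, 413 , 881 ]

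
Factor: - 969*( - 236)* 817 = 186834828 = 2^2*3^1*17^1*19^2*43^1 * 59^1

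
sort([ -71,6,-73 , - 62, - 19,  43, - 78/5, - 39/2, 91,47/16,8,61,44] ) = [  -  73, - 71 ,  -  62, - 39/2 , - 19,  -  78/5, 47/16, 6,8,43,44, 61,  91] 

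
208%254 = 208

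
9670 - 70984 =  - 61314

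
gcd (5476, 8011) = 1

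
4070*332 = 1351240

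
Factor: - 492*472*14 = -2^6 * 3^1*7^1*41^1 * 59^1=-3251136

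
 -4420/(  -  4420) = 1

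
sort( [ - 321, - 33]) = [ - 321, - 33] 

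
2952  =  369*8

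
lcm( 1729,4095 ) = 77805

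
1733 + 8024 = 9757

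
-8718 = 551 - 9269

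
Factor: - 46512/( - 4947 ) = 2^4*3^1*19^1*97^( - 1) = 912/97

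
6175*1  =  6175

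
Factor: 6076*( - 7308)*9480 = -420944307840 = -2^7*3^3 * 5^1*7^3*29^1*31^1*79^1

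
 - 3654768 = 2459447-6114215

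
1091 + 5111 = 6202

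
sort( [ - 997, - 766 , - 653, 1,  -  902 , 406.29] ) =[ - 997,  -  902 , - 766, - 653, 1,406.29] 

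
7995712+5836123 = 13831835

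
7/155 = 7/155 = 0.05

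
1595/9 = 177 + 2/9 = 177.22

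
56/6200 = 7/775= 0.01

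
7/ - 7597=-1 + 7590/7597 = - 0.00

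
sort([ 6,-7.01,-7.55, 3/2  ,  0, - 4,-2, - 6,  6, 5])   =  [ - 7.55,-7.01, - 6, - 4,-2, 0, 3/2, 5 , 6  ,  6]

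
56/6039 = 56/6039 = 0.01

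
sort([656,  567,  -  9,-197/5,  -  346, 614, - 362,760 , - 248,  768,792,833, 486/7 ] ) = [- 362 , - 346, - 248,-197/5,- 9,486/7, 567, 614, 656, 760, 768,  792,833 ]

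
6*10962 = 65772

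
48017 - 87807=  - 39790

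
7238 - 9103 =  - 1865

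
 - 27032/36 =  - 6758/9 = - 750.89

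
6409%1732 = 1213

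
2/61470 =1/30735  =  0.00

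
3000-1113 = 1887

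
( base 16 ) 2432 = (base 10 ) 9266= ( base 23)hbk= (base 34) 80I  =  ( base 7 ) 36005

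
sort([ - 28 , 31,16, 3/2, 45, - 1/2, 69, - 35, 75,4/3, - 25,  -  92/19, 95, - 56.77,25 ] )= [ - 56.77, - 35, - 28 , - 25 , - 92/19, - 1/2,4/3,  3/2, 16,  25, 31,45, 69, 75,95 ]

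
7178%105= 38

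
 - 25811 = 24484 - 50295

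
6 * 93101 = 558606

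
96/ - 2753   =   - 1 + 2657/2753 = -0.03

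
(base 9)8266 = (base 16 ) 17A6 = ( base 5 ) 143204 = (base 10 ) 6054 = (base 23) ba5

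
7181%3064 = 1053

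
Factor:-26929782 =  - 2^1*3^2*11^1*43^1 *3163^1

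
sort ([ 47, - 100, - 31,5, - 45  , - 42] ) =[ - 100 , - 45, - 42, - 31,5,  47]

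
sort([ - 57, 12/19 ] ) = [ - 57, 12/19] 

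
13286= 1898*7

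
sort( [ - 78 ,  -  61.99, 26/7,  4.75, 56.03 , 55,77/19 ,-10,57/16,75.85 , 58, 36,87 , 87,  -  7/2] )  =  [ - 78, - 61.99,- 10, - 7/2,57/16, 26/7, 77/19, 4.75 , 36,55,56.03, 58 , 75.85,87,87]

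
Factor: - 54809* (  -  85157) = 23^1*31^1*41^1*67^1*2383^1 = 4667370013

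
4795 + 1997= 6792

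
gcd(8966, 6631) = 1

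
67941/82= 67941/82 = 828.55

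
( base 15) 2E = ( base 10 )44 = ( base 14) 32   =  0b101100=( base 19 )26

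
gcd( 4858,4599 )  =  7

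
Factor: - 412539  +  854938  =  442399^1 = 442399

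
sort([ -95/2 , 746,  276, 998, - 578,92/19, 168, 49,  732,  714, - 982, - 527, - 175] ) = [ - 982, - 578, - 527, - 175,- 95/2, 92/19,49,168, 276,714,  732,746,  998 ] 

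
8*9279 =74232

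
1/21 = 1/21 = 0.05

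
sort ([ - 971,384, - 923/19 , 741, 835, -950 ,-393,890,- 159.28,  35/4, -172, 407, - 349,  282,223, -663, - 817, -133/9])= [ - 971,- 950, - 817, - 663, - 393,-349, - 172,-159.28, - 923/19, - 133/9, 35/4,223, 282,384,407 , 741 , 835, 890]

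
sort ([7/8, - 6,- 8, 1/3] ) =[ - 8,  -  6, 1/3, 7/8]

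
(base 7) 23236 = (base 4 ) 1131010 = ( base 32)5q4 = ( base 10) 5956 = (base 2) 1011101000100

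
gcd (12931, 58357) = 67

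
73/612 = 73/612 = 0.12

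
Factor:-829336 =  - 2^3*83^1*1249^1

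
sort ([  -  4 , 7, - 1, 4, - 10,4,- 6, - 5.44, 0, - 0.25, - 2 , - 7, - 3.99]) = [ - 10,  -  7, - 6 , - 5.44, - 4, - 3.99, - 2, - 1, - 0.25, 0,4, 4,7 ]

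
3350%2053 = 1297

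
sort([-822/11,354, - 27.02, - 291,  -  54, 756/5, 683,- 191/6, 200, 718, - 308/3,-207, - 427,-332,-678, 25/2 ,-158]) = [ - 678, - 427, - 332, - 291,  -  207, - 158 ,- 308/3,-822/11,-54 ,- 191/6,-27.02,25/2,756/5,200,354 , 683,718]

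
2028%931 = 166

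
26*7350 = 191100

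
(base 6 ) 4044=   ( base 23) 1fi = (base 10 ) 892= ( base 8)1574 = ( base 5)12032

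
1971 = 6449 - 4478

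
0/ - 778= 0/1=- 0.00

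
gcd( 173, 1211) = 173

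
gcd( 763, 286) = 1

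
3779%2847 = 932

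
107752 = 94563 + 13189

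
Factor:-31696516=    - 2^2 * 461^1*17189^1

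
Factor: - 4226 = -2^1*2113^1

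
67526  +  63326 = 130852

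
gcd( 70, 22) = 2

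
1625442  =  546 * 2977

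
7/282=7/282 = 0.02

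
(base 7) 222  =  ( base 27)46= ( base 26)4a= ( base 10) 114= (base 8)162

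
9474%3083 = 225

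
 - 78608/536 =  - 147+23/67 = -146.66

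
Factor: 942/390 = 157/65  =  5^( - 1) * 13^( - 1)*157^1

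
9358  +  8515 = 17873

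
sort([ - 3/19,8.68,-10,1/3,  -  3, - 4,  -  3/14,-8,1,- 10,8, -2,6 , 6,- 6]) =[ - 10  ,-10, - 8, -6, - 4, - 3, - 2, - 3/14, - 3/19,1/3,1, 6,6,8 , 8.68]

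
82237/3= 27412 + 1/3 =27412.33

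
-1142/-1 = 1142 +0/1 =1142.00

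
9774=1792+7982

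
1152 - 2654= -1502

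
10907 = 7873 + 3034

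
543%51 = 33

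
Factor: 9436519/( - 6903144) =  - 2^( - 3)*3^( - 5 )*41^1*47^1*53^( - 1)*59^1*67^( - 1)*83^1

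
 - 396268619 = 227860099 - 624128718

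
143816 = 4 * 35954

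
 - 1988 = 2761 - 4749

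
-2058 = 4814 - 6872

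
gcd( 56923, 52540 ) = 1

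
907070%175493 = 29605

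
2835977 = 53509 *53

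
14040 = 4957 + 9083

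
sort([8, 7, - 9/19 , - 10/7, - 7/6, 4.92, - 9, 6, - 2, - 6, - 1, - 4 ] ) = [-9, - 6, - 4, - 2, - 10/7, - 7/6, - 1, - 9/19, 4.92, 6, 7, 8 ]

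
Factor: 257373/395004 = 85791/131668 = 2^( - 2)*3^1*28597^1*32917^( - 1) 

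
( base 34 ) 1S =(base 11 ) 57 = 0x3E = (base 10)62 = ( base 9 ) 68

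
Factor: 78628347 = 3^3*7^1*416023^1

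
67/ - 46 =-2+25/46 = - 1.46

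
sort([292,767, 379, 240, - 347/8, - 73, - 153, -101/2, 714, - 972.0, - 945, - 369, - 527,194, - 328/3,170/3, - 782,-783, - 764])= [ - 972.0, - 945, - 783, - 782, - 764,-527, - 369, - 153,-328/3, - 73,-101/2, - 347/8,  170/3, 194, 240,  292,379, 714,  767]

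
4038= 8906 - 4868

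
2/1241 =2/1241 = 0.00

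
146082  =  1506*97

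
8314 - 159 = 8155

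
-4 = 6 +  - 10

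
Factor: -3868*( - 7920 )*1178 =36087511680= 2^7*3^2*5^1 * 11^1*19^1*  31^1*967^1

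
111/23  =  4+ 19/23 = 4.83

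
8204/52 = 2051/13=157.77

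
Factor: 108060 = 2^2*3^1*5^1 *1801^1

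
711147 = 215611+495536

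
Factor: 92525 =5^2*3701^1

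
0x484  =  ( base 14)5C8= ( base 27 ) 1fm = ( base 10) 1156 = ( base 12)804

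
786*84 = 66024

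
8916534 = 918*9713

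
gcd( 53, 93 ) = 1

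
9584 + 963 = 10547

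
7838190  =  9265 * 846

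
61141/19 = 3217 + 18/19 = 3217.95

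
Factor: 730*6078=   4436940=2^2*3^1*5^1*73^1*1013^1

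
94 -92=2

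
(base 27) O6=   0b1010001110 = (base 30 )LO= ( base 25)114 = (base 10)654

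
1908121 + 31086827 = 32994948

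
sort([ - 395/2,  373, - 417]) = [-417, - 395/2,373 ] 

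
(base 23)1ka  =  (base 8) 1747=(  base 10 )999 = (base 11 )829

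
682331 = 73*9347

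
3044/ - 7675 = -3044/7675 =-0.40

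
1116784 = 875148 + 241636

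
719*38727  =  27844713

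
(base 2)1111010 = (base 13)95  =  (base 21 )5H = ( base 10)122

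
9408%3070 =198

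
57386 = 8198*7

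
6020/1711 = 6020/1711 = 3.52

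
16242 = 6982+9260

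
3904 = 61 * 64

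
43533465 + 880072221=923605686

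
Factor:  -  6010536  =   - 2^3*3^1 * 7^2*19^1 * 269^1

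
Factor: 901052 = 2^2 * 225263^1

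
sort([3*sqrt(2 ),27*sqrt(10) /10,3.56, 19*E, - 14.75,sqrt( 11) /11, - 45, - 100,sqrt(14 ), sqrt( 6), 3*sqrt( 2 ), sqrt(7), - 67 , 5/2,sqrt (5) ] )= [-100  , - 67, - 45,-14.75, sqrt( 11 )/11, sqrt(5 ),sqrt( 6),5/2 , sqrt ( 7 ), 3.56, sqrt( 14), 3*sqrt(2),  3*sqrt( 2 ), 27 * sqrt(10 )/10,19*E]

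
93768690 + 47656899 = 141425589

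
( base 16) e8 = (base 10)232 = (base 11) 1A1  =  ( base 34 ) 6s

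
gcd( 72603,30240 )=27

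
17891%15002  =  2889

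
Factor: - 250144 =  - 2^5*7817^1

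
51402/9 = 5711+1/3 = 5711.33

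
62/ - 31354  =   - 31/15677 = - 0.00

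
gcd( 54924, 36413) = 1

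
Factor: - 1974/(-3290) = 3/5 = 3^1*5^( - 1)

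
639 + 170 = 809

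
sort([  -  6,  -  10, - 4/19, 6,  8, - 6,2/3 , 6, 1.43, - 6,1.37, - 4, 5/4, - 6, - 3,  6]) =[ - 10, - 6, - 6,  -  6, - 6, - 4 , - 3, - 4/19 , 2/3, 5/4,1.37, 1.43,  6, 6  ,  6, 8 ] 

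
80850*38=3072300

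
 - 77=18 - 95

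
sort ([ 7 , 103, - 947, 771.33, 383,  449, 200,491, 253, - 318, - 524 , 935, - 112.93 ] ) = [- 947, - 524, - 318, - 112.93,7,103,  200,253,383,449, 491,771.33,935]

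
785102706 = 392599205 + 392503501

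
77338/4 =19334 +1/2 = 19334.50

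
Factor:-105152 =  - 2^6 * 31^1* 53^1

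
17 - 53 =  - 36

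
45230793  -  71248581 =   -  26017788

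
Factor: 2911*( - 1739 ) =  - 5062229 = - 37^1 * 41^1*47^1*71^1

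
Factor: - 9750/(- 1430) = 3^1*5^2 *11^(-1 ) = 75/11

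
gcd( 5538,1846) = 1846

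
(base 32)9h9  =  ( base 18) 1c2d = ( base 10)9769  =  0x2629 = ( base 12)57A1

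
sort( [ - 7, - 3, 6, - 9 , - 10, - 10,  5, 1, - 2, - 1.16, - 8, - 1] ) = [ - 10, - 10, - 9, - 8,- 7, - 3, - 2, - 1.16,-1, 1 , 5,6]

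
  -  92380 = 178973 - 271353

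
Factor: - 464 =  - 2^4*29^1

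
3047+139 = 3186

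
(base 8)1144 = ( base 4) 21210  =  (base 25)OC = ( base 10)612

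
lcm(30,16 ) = 240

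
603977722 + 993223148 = 1597200870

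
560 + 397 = 957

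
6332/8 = 1583/2 = 791.50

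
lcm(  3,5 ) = 15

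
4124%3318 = 806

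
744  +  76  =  820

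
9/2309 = 9/2309  =  0.00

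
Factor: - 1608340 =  - 2^2*5^1*29^1*47^1*59^1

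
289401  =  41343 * 7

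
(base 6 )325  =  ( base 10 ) 125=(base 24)55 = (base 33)3Q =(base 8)175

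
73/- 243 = -1 + 170/243 = - 0.30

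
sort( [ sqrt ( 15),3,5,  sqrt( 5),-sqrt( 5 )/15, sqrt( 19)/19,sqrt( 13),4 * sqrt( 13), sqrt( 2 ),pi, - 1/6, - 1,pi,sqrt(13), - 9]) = [-9,-1, - 1/6,  -  sqrt( 5)/15,sqrt( 19) /19,sqrt( 2),sqrt( 5) , 3,pi, pi,sqrt( 13),sqrt( 13),sqrt (15 ),5 , 4 * sqrt( 13 )]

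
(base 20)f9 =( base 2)100110101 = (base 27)bc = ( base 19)G5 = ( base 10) 309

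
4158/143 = 29  +  1/13 = 29.08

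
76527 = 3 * 25509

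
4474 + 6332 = 10806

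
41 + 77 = 118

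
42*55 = 2310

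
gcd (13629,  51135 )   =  21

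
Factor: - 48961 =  - 11^1 * 4451^1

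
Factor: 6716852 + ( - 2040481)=4676371   =  7^1*701^1*953^1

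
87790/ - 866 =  - 43895/433 = - 101.37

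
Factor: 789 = 3^1*263^1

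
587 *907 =532409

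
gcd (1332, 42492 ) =12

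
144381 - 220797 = -76416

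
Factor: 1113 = 3^1*7^1*53^1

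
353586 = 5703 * 62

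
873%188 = 121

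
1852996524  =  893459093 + 959537431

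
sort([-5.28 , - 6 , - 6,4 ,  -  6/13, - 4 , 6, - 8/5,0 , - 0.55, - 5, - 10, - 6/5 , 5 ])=[ - 10, - 6 , - 6, - 5.28,  -  5, - 4, - 8/5, - 6/5, - 0.55 , - 6/13,0 , 4,5,6]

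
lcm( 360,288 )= 1440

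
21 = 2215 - 2194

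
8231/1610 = 8231/1610=5.11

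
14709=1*14709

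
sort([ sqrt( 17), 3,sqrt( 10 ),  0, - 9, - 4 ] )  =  [ - 9, - 4,0, 3,sqrt( 10), sqrt( 17)]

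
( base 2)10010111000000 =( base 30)AM4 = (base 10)9664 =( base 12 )5714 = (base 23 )I64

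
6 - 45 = - 39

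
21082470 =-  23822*( - 885)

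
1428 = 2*714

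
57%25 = 7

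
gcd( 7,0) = 7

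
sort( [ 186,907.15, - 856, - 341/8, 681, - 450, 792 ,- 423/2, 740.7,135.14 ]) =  [ - 856, - 450, - 423/2, - 341/8, 135.14,  186 , 681,  740.7,792, 907.15]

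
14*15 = 210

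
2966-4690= - 1724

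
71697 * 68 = 4875396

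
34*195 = 6630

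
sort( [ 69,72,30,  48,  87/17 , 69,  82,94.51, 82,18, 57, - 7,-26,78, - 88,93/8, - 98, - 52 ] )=[-98, - 88, -52, - 26,  -  7, 87/17,93/8 , 18, 30, 48,57,69, 69, 72,78 , 82,82,94.51]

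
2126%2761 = 2126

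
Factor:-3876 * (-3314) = 2^3 * 3^1 * 17^1*19^1 * 1657^1 = 12845064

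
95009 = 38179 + 56830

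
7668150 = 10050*763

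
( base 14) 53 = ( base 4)1021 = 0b1001001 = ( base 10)73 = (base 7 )133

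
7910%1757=882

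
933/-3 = -311/1=-311.00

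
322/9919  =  46/1417= 0.03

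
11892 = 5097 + 6795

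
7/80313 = 7/80313  =  0.00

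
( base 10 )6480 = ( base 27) 8o0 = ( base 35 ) 5A5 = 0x1950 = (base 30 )760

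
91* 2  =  182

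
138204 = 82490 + 55714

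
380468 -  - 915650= 1296118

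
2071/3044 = 2071/3044= 0.68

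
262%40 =22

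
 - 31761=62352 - 94113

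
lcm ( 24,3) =24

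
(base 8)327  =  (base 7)425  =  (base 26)87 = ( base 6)555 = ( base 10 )215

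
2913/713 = 4 + 61/713  =  4.09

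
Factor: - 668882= - 2^1*17^1 * 103^1*191^1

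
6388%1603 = 1579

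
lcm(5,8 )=40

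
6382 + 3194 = 9576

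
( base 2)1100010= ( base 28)3E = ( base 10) 98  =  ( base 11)8a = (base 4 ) 1202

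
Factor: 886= 2^1*443^1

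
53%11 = 9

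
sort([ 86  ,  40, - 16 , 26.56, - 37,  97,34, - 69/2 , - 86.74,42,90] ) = [  -  86.74, - 37, - 69/2,- 16, 26.56,34, 40,42, 86, 90,97 ]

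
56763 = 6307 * 9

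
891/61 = 891/61 = 14.61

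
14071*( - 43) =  -605053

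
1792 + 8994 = 10786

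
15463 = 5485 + 9978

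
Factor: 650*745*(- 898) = - 2^2*5^3*13^1*149^1*449^1 = - 434856500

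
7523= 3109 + 4414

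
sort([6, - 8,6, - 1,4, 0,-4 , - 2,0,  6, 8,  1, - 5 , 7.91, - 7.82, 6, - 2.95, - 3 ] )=[ - 8, - 7.82, - 5, - 4,-3, - 2.95, - 2,- 1, 0, 0, 1, 4,6, 6, 6, 6, 7.91, 8 ]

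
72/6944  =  9/868  =  0.01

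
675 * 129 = 87075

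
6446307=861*7487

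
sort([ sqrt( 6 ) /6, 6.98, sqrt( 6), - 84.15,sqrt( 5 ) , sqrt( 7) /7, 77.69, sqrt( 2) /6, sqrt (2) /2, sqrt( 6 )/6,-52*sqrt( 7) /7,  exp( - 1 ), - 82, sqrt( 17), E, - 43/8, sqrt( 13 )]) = [ - 84.15,  -  82 , -52  *  sqrt( 7 ) /7,  -  43/8,sqrt( 2)/6, exp( - 1 ), sqrt(7 ) /7, sqrt( 6)/6,sqrt( 6)/6,sqrt(2) /2, sqrt(5), sqrt( 6),  E,sqrt(13 ),sqrt(17), 6.98, 77.69]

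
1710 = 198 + 1512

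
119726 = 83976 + 35750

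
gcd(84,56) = 28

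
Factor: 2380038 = 2^1*3^1*89^1*4457^1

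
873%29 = 3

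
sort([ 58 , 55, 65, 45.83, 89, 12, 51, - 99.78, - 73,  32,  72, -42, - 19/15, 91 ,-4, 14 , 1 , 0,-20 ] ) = [ - 99.78,- 73, - 42, - 20 , -4, - 19/15,0, 1, 12, 14, 32 , 45.83, 51 , 55,58,  65, 72, 89, 91]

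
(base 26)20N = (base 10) 1375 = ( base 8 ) 2537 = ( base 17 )4cf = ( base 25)250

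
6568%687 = 385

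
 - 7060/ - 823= 8  +  476/823 = 8.58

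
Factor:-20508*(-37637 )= 2^2*3^1*61^1 * 617^1*1709^1 = 771859596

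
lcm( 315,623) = 28035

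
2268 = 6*378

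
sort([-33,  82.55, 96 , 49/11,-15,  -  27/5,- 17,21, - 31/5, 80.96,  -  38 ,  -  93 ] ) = [ - 93 ,- 38 , - 33, - 17, -15, - 31/5  ,-27/5 , 49/11, 21,80.96,82.55 , 96 ] 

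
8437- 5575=2862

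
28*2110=59080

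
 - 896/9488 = -56/593 = - 0.09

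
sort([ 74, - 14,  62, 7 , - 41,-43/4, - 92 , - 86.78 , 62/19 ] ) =[ - 92, - 86.78,- 41 , - 14,- 43/4 , 62/19 , 7 , 62,  74 ]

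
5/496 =5/496 = 0.01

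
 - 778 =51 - 829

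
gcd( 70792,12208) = 8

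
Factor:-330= - 2^1 * 3^1*5^1 * 11^1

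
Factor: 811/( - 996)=  -  2^( - 2 ) * 3^( - 1) * 83^(- 1)*811^1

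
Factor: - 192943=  - 61^1*3163^1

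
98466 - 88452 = 10014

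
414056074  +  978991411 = 1393047485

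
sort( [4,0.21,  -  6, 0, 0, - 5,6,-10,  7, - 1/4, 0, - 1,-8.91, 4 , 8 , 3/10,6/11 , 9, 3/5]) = [ -10, - 8.91 ,  -  6 ,-5,-1, - 1/4 , 0,0,0,0.21, 3/10 , 6/11 , 3/5, 4,4,6 , 7, 8 , 9 ] 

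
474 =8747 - 8273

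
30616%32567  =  30616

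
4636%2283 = 70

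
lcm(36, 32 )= 288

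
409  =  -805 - -1214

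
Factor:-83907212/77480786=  - 2^1* 4153^1*5051^1*38740393^( - 1 ) = - 41953606/38740393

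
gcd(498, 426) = 6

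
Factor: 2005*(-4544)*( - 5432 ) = 2^9 * 5^1*7^1*71^1 * 97^1*401^1 = 49489431040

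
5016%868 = 676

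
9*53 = 477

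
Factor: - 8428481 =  - 17^1*71^1*6983^1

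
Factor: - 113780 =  - 2^2*5^1*5689^1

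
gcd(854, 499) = 1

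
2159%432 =431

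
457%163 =131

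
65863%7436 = 6375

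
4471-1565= 2906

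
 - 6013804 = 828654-6842458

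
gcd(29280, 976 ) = 976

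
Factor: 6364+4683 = 11047^1=11047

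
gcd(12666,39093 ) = 3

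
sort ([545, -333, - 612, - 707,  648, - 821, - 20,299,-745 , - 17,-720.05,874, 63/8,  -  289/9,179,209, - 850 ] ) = [ - 850, - 821, - 745, - 720.05, - 707 , -612,-333, - 289/9, - 20, - 17, 63/8,  179,209,299,545 , 648,874]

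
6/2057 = 6/2057 =0.00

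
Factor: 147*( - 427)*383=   -  24040527=-3^1*7^3*61^1*383^1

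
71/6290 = 71/6290=0.01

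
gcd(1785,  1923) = 3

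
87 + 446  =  533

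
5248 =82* 64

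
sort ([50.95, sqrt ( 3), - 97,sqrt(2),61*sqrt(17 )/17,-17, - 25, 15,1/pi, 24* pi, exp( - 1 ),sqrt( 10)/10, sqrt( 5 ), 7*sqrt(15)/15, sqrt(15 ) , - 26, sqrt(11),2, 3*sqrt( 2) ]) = [ - 97  , - 26,- 25 , - 17,sqrt (10)/10,1/pi,exp( - 1),sqrt(2),  sqrt( 3), 7*sqrt( 15) /15,2,sqrt(5),sqrt(11 ), sqrt( 15),  3*sqrt( 2),61*sqrt( 17 )/17, 15,  50.95, 24*pi]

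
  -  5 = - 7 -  - 2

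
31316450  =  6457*4850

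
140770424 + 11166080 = 151936504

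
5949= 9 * 661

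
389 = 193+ 196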